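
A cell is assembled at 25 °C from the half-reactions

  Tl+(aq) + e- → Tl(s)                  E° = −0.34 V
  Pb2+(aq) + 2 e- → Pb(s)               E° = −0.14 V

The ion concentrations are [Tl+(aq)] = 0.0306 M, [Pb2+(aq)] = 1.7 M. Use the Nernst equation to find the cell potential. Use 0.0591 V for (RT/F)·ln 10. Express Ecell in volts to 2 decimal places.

Since E°(Pb²⁺/Pb) > E°(Tl⁺/Tl), Pb²⁺/Pb serves as the cathode.
E°cell = E°cat − E°an = −0.14 − (−0.34) = +0.20 V; n = 2.
The balanced reaction is Pb2+(aq) + 2 Tl(s) → Pb(s) + 2 Tl+(aq), so Q = [Tl+(aq)]^2 / [Pb2+(aq)] = 0.000551 and log Q = −3.259.
Applying E = E° − (RT ln10/nF)·log Q gives +0.20 − (0.0591/2)(−3.259) = +0.30 V.

+0.30 V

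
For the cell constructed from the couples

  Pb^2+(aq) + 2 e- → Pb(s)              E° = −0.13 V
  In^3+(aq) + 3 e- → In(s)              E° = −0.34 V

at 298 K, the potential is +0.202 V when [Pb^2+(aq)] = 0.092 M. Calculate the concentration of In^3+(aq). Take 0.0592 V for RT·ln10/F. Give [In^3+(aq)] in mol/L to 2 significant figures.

0.071 M

With Pb²⁺/Pb at the cathode and In³⁺/In at the anode, E°cell = −0.13 − (−0.34) = +0.21 V (n = 6).
Rearranging E = E° − (0.0592/n)·log Q gives log Q = 6(+0.21 − (+0.202))/0.0592 = 0.811.
For 3 Pb^2+(aq) + 2 In(s) → 3 Pb(s) + 2 In^3+(aq), the reaction quotient is Q = [In^3+(aq)]^2 / [Pb^2+(aq)]^3.
Solving for the unknown gives log [In^3+(aq)] = −1.149, so [In^3+(aq)] ≈ 0.071 M.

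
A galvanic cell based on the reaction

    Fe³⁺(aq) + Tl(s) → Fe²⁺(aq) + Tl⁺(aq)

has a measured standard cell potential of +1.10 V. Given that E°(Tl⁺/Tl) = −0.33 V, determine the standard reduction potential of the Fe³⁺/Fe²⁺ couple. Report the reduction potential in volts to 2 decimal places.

+0.77 V

In the reaction as written the Fe³⁺/Fe²⁺ couple is reduced (cathode) and Tl⁺/Tl is oxidized (anode), so E°cell = E°(Fe³⁺/Fe²⁺) − E°(Tl⁺/Tl).
E°(Fe³⁺/Fe²⁺) = E°cell + E°(anode) = +1.10 + (−0.33) = +0.77 V.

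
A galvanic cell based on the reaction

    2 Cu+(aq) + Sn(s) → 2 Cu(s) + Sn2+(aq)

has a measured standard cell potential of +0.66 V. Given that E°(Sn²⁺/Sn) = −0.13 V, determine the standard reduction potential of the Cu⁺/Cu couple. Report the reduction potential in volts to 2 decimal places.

In the reaction as written the Cu⁺/Cu couple is reduced (cathode) and Sn²⁺/Sn is oxidized (anode), so E°cell = E°(Cu⁺/Cu) − E°(Sn²⁺/Sn).
E°(Cu⁺/Cu) = E°cell + E°(anode) = +0.66 + (−0.13) = +0.53 V.

+0.53 V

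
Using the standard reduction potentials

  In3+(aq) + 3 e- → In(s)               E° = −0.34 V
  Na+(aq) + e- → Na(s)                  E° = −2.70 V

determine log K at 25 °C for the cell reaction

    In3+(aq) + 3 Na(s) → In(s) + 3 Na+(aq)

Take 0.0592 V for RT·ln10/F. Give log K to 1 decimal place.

The In³⁺/In couple is reduced (cathode); E°cell = −0.34 − (−2.70) = +2.36 V with n = 3.
At equilibrium E = 0, so log K = nE°cell / 0.0592 = (3)(+2.36) / 0.0592 = 119.6.

log K = 119.6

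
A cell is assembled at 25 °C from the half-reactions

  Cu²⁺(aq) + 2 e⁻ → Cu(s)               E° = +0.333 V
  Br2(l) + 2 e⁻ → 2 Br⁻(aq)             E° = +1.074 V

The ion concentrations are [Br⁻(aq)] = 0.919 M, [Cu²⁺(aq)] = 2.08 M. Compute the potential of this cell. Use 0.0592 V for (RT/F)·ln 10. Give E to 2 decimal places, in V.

+0.73 V

Since E°(Br₂/Br⁻) > E°(Cu²⁺/Cu), Br₂/Br⁻ serves as the cathode.
E°cell = E°cat − E°an = +1.074 − (+0.333) = +0.741 V; n = 2.
For the overall reaction Br2(l) + Cu(s) → 2 Br⁻(aq) + Cu²⁺(aq), Q = [Br⁻(aq)]^2·[Cu²⁺(aq)] = 1.76, giving log Q = 0.245.
By the Nernst equation, E = +0.741 − (0.0592/2)·(0.245) = +0.73 V.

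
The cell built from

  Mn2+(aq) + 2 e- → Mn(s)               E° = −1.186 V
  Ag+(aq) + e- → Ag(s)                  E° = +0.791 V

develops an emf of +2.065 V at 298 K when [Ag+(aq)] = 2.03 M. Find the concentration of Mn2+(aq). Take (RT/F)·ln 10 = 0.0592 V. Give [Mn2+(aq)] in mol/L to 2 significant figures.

Ag⁺/Ag is the cathode (higher E°); E°cell = +0.791 − (−1.186) = +1.977 V with n = 2.
From the Nernst equation, log Q = n(E° − E)/0.0592 = 2·(+1.977 − (+2.065))/0.0592 = −2.973.
For 2 Ag+(aq) + Mn(s) → 2 Ag(s) + Mn2+(aq), the reaction quotient is Q = [Mn2+(aq)] / [Ag+(aq)]^2.
Isolating [Mn2+(aq)] in Q = 10^{−2.973} yields log [Mn2+(aq)] = −2.358, i.e. 0.0044 M.

0.0044 M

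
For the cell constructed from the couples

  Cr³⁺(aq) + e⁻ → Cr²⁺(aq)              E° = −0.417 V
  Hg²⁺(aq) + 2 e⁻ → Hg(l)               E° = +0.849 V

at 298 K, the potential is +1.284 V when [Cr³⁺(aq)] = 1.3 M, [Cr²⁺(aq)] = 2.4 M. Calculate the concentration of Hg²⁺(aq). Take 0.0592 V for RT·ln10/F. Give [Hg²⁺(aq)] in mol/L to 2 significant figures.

1.2 M

The Hg²⁺/Hg couple has the larger reduction potential, so it is the cathode: E°cell = +0.849 − (−0.417) = +1.266 V and n = 2.
Rearranging E = E° − (0.0592/n)·log Q gives log Q = 2(+1.266 − (+1.284))/0.0592 = −0.608.
For Hg²⁺(aq) + 2 Cr²⁺(aq) → Hg(l) + 2 Cr³⁺(aq), the reaction quotient is Q = [Cr³⁺(aq)]^2 / ([Hg²⁺(aq)]·[Cr²⁺(aq)]^2).
Solving for the unknown gives log [Hg²⁺(aq)] = 0.075, so [Hg²⁺(aq)] ≈ 1.2 M.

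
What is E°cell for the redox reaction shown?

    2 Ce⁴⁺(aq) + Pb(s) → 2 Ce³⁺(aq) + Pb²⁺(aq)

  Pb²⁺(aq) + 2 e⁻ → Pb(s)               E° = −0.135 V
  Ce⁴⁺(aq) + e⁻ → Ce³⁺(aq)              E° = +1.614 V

In the reaction as written, Ce⁴⁺(aq) is reduced (cathode) and Pb²⁺(aq) is produced by oxidation at the anode.
E°cell = E°(cathode) − E°(anode) = +1.614 − (−0.135) = +1.749 V.

+1.749 V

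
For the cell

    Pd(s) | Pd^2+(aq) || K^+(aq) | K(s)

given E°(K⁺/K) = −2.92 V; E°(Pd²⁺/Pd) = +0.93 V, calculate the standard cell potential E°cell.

−3.85 V

By convention the left-hand electrode in cell notation is the anode (oxidation) and the right-hand electrode is the cathode (reduction).
E°cell = E°(right) − E°(left) = −2.92 − (+0.93) = −3.85 V.
The negative sign shows that, as written, the cell would require an external voltage to drive the reaction.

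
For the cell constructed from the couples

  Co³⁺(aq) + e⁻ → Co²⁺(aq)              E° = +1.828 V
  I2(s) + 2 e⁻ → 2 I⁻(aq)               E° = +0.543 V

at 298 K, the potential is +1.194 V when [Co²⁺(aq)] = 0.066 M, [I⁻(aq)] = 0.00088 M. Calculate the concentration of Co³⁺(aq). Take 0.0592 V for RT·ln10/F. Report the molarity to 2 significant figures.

2.2 M

Co³⁺/Co²⁺ is the cathode (higher E°); E°cell = +1.828 − (+0.543) = +1.285 V with n = 2.
Since E = E° − (0.0592/n)·log Q, log Q = n(E° − E)/0.0592 = 3.074.
Balancing electrons gives 2 Co³⁺(aq) + 2 I⁻(aq) → 2 Co²⁺(aq) + I2(s); thus Q = [Co²⁺(aq)]^2 / ([Co³⁺(aq)]^2·[I⁻(aq)]^2).
Solving for the unknown gives log [Co³⁺(aq)] = 0.338, so [Co³⁺(aq)] ≈ 2.2 M.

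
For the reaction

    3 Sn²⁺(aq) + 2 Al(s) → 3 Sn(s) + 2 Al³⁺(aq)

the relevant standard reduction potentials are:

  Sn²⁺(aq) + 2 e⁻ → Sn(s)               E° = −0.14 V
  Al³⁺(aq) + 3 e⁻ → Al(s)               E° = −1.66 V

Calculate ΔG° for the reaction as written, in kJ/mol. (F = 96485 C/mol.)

In the reaction as written Sn²⁺(aq) is reduced, so the Sn²⁺/Sn couple is the cathode and Al³⁺/Al is the anode.
E°cell = −0.14 − (−1.66) = +1.52 V; balancing electrons gives n = 6.
ΔG° = −nFE°cell = −(6)(96485)(+1.52) J/mol = −880 kJ/mol.

−880 kJ/mol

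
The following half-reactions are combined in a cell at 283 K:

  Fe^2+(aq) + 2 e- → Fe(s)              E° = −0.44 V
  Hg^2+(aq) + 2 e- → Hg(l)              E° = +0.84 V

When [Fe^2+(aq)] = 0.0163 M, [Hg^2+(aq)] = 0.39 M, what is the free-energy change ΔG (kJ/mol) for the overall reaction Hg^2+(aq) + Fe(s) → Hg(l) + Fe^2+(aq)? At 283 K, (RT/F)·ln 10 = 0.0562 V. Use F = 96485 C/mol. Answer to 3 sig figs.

The standard cell potential is +0.84 − (−0.44) = +1.28 V, with n = 2 electrons in the balanced equation.
The reaction quotient is [Fe^2+(aq)] / [Hg^2+(aq)] = 0.0418; by Nernst, E = +1.28 − (0.0562/2)(−1.379) = +1.3187 V.
Then ΔG = −nFE = −2 × 96485 × +1.3187 J/mol = −254 kJ/mol.

−254 kJ/mol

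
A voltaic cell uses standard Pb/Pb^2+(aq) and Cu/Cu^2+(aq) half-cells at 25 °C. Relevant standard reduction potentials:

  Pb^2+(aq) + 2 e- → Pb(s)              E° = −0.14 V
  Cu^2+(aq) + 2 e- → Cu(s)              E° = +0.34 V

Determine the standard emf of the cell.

Of the two couples in this cell, the one with the more positive reduction potential is reduced at the cathode: here that is Cu²⁺/Cu (+0.34 V); Pb²⁺/Pb (−0.14 V) is the anode.
E°cell = E°(cathode) − E°(anode) = +0.34 − (−0.14) = +0.48 V.

+0.48 V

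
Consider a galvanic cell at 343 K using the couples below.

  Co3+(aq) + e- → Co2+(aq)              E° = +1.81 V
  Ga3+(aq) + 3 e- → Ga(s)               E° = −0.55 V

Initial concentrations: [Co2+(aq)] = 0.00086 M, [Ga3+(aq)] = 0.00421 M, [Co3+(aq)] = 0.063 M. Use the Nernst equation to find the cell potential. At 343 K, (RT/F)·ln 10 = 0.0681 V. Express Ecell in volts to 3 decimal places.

+2.541 V

The Co³⁺/Co²⁺ couple has the more positive E°, so it is the cathode; Ga³⁺/Ga is the anode.
E°cell = +1.81 − (−0.55) = +2.36 V, with n = 3 electrons transferred.
Balancing gives 3 Co3+(aq) + Ga(s) → 3 Co2+(aq) + Ga3+(aq); hence Q = ([Co2+(aq)]^3·[Ga3+(aq)]) / [Co3+(aq)]^3 = 1.07×10^−8 (log Q = −7.970).
By the Nernst equation, E = +2.36 − (0.0681/3)·(−7.970) = +2.541 V.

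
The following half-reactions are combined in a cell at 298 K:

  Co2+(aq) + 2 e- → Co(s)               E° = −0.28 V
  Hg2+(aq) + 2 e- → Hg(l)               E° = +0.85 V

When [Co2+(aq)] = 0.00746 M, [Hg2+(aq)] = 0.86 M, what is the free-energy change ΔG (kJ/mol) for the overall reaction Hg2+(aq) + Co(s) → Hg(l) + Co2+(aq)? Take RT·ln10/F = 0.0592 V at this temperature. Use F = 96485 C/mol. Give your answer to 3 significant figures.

−230 kJ/mol

The standard cell potential is +0.85 − (−0.28) = +1.13 V, with n = 2 electrons in the balanced equation.
Here Q = [Co2+(aq)] / [Hg2+(aq)] = 0.00867 (log Q = −2.062), giving E = +1.13 − (0.0592/2)·(−2.062) = +1.1910 V.
Then ΔG = −nFE = −2 × 96485 × +1.1910 J/mol = −230 kJ/mol.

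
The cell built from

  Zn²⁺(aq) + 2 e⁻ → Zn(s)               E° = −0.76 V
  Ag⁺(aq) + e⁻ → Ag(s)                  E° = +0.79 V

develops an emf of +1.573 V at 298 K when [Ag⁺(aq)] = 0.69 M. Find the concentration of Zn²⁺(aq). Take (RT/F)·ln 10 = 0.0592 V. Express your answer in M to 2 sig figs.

0.080 M

Ag⁺/Ag is the cathode (higher E°); E°cell = +0.79 − (−0.76) = +1.55 V with n = 2.
From the Nernst equation, log Q = n(E° − E)/0.0592 = 2·(+1.55 − (+1.573))/0.0592 = −0.777.
For 2 Ag⁺(aq) + Zn(s) → 2 Ag(s) + Zn²⁺(aq), the reaction quotient is Q = [Zn²⁺(aq)] / [Ag⁺(aq)]^2.
Substituting the known concentrations and solving, log [Zn²⁺(aq)] = −1.099 and [Zn²⁺(aq)] = 0.080 M.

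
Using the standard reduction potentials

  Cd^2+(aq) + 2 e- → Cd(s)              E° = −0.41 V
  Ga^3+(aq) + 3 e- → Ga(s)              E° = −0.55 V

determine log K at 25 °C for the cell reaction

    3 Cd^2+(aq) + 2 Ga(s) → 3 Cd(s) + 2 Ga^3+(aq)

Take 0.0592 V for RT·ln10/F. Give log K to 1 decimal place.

log K = 14.2

The Cd²⁺/Cd couple is reduced (cathode); E°cell = −0.41 − (−0.55) = +0.14 V with n = 6.
At equilibrium E = 0, so log K = nE°cell / 0.0592 = (6)(+0.14) / 0.0592 = 14.2.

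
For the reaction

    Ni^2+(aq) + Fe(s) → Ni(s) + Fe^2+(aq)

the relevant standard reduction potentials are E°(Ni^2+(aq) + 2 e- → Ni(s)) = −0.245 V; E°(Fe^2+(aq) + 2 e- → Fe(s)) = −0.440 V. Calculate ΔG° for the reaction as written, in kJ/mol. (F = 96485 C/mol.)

−37.6 kJ/mol

In the reaction as written Ni^2+(aq) is reduced, so the Ni²⁺/Ni couple is the cathode and Fe²⁺/Fe is the anode.
E°cell = −0.245 − (−0.440) = +0.195 V; balancing electrons gives n = 2.
ΔG° = −nFE°cell = −(2)(96485)(+0.195) J/mol = −37.6 kJ/mol.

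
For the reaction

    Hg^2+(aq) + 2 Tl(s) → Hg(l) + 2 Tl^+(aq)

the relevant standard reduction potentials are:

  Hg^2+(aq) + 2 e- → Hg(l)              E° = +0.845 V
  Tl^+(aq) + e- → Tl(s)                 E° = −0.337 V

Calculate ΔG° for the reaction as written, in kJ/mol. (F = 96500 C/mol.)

−228 kJ/mol

In the reaction as written Hg^2+(aq) is reduced, so the Hg²⁺/Hg couple is the cathode and Tl⁺/Tl is the anode.
E°cell = +0.845 − (−0.337) = +1.182 V; balancing electrons gives n = 2.
ΔG° = −nFE°cell = −(2)(96500)(+1.182) J/mol = −228 kJ/mol.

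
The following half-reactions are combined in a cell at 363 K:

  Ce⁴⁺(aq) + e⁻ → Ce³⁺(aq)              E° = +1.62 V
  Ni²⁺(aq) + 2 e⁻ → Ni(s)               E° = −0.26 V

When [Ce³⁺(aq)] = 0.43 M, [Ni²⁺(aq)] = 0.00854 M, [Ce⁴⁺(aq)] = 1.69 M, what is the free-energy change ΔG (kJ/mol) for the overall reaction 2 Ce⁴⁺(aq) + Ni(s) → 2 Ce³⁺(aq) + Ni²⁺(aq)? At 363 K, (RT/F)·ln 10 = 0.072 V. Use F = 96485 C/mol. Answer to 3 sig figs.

−385 kJ/mol

With Ce⁴⁺/Ce³⁺ reduced at the cathode, E°cell = +1.62 − (−0.26) = +1.88 V and n = 2.
Q = ([Ce³⁺(aq)]^2·[Ni²⁺(aq)]) / [Ce⁴⁺(aq)]^2 = 0.000553, so log Q = −3.257 and E = +1.88 − (0.072/2)(−3.257) = +1.9973 V.
ΔG = −nFE = −(2)(96485)(+1.9973) J/mol = −385 kJ/mol.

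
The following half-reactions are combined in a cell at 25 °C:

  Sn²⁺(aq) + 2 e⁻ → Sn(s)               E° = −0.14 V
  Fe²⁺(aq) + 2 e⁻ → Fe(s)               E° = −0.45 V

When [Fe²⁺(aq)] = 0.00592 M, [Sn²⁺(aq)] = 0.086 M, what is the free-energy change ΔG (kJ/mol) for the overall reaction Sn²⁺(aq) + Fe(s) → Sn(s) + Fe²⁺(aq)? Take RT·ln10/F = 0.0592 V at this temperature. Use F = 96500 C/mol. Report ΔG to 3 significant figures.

−66.5 kJ/mol

The standard cell potential is −0.14 − (−0.45) = +0.31 V, with n = 2 electrons in the balanced equation.
The reaction quotient is [Fe²⁺(aq)] / [Sn²⁺(aq)] = 0.0688; by Nernst, E = +0.31 − (0.0592/2)(−1.162) = +0.3444 V.
ΔG = −nFE = −(2)(96500)(+0.3444) J/mol = −66.5 kJ/mol.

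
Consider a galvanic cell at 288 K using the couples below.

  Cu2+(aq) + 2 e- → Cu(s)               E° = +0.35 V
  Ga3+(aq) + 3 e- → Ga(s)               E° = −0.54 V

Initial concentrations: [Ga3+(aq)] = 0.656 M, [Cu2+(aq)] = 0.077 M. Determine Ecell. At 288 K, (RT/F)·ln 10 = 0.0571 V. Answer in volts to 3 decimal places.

+0.862 V

Cu²⁺/Cu is reduced (cathode, E° = +0.35 V) and Ga³⁺/Ga is oxidized (anode).
E°cell = +0.35 − (−0.54) = +0.89 V, with n = 6 electrons transferred.
The balanced reaction is 3 Cu2+(aq) + 2 Ga(s) → 3 Cu(s) + 2 Ga3+(aq), so Q = [Ga3+(aq)]^2 / [Cu2+(aq)]^3 = 943 and log Q = 2.974.
By the Nernst equation, E = +0.89 − (0.0571/6)·(2.974) = +0.862 V.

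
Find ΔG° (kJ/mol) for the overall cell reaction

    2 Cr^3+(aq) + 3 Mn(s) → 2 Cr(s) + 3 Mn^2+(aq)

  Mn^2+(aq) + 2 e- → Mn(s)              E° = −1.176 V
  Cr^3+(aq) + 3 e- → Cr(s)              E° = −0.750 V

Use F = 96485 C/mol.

In the reaction as written Cr^3+(aq) is reduced, so the Cr³⁺/Cr couple is the cathode and Mn²⁺/Mn is the anode.
E°cell = −0.750 − (−1.176) = +0.426 V; balancing electrons gives n = 6.
ΔG° = −nFE°cell = −(6)(96485)(+0.426) J/mol = −247 kJ/mol.

−247 kJ/mol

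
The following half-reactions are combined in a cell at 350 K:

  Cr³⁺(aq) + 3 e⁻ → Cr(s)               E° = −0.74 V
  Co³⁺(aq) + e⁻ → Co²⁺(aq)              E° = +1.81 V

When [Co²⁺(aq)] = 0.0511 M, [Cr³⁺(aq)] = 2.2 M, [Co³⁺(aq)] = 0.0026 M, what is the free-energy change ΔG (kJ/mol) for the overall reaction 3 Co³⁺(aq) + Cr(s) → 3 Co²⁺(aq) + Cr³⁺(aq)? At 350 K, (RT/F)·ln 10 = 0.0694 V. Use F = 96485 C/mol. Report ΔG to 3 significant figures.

−710 kJ/mol

E°cell = +1.81 − (−0.74) = +2.55 V; the balanced reaction transfers n = 3 electrons.
The reaction quotient is ([Co²⁺(aq)]^3·[Cr³⁺(aq)]) / [Co³⁺(aq)]^3 = 1.67×10^4; by Nernst, E = +2.55 − (0.0694/3)(4.223) = +2.4523 V.
ΔG = −nFE = −(3)(96485)(+2.4523) J/mol = −710 kJ/mol.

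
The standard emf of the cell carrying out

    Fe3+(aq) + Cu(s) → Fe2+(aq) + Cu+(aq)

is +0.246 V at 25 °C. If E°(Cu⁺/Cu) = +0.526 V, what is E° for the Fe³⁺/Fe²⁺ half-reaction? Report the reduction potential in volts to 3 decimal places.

In the reaction as written the Fe³⁺/Fe²⁺ couple is reduced (cathode) and Cu⁺/Cu is oxidized (anode), so E°cell = E°(Fe³⁺/Fe²⁺) − E°(Cu⁺/Cu).
E°(Fe³⁺/Fe²⁺) = E°cell + E°(anode) = +0.246 + (+0.526) = +0.772 V.

+0.772 V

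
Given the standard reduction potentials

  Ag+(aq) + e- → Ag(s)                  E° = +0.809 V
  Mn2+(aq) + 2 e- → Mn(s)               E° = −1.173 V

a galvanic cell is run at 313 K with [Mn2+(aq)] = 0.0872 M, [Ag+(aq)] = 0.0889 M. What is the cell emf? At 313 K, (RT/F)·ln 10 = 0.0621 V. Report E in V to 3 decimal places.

+1.950 V

Ag⁺/Ag is reduced (cathode, E° = +0.809 V) and Mn²⁺/Mn is oxidized (anode).
E°cell = E°cat − E°an = +0.809 − (−1.173) = +1.982 V; n = 2.
Balancing gives 2 Ag+(aq) + Mn(s) → 2 Ag(s) + Mn2+(aq); hence Q = [Mn2+(aq)] / [Ag+(aq)]^2 = 11 (log Q = 1.043).
Applying E = E° − (RT ln10/nF)·log Q gives +1.982 − (0.0621/2)(1.043) = +1.950 V.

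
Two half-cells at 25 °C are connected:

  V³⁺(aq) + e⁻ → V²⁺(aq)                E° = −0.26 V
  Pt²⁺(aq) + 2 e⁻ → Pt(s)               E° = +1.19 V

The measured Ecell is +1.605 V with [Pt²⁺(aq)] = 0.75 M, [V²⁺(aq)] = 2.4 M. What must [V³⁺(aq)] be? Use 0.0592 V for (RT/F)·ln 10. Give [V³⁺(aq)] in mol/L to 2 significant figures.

0.0050 M

The Pt²⁺/Pt couple has the larger reduction potential, so it is the cathode: E°cell = +1.19 − (−0.26) = +1.45 V and n = 2.
Since E = E° − (0.0592/n)·log Q, log Q = n(E° − E)/0.0592 = −5.236.
The balanced reaction is Pt²⁺(aq) + 2 V²⁺(aq) → Pt(s) + 2 V³⁺(aq), so Q = [V³⁺(aq)]^2 / ([Pt²⁺(aq)]·[V²⁺(aq)]^2).
Solving for the unknown gives log [V³⁺(aq)] = −2.300, so [V³⁺(aq)] ≈ 0.0050 M.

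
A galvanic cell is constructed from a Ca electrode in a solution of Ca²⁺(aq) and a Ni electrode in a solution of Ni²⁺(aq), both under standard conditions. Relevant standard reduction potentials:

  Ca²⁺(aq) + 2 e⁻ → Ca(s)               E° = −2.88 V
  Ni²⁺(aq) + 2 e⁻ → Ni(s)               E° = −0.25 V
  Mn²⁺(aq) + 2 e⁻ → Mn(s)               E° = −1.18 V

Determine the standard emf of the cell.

The Ni²⁺/Ni couple has the higher E°, so Ni ion is reduced (cathode) and Ca is oxidized (anode).
E°cell = E°(cathode) − E°(anode) = −0.25 − (−2.88) = +2.63 V.

+2.63 V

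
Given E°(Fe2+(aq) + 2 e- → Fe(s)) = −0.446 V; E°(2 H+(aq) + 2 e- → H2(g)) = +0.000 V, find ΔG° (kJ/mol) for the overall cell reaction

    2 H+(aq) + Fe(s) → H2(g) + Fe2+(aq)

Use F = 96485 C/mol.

In the reaction as written H+(aq) is reduced, so the 2H⁺/H₂ couple is the cathode and Fe²⁺/Fe is the anode.
E°cell = +0.000 − (−0.446) = +0.446 V; balancing electrons gives n = 2.
ΔG° = −nFE°cell = −(2)(96485)(+0.446) J/mol = −86.1 kJ/mol.

−86.1 kJ/mol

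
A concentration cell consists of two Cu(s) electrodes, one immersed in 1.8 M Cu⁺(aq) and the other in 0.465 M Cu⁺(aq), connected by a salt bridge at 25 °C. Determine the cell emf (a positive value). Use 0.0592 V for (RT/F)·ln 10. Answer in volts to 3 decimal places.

0.035 V

For a concentration cell E°cell = 0, since both electrodes use the same couple.
The compartment with the higher Cu⁺(aq) concentration (1.8 M) acts as the cathode; ions are reduced there and produced at the dilute (0.465 M) anode.
With n = 1, Ecell = −(0.0592/1)·log([dilute]/[conc]) = −(0.0592/1)·log(0.465/1.8) = +0.035 V.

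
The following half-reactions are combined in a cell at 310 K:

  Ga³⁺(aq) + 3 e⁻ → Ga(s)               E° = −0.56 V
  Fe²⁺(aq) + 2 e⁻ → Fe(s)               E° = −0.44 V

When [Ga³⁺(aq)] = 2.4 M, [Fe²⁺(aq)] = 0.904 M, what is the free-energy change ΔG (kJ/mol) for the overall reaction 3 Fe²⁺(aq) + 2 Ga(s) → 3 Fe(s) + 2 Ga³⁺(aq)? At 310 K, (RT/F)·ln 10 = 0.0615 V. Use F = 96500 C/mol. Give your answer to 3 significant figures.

−64.2 kJ/mol

With Fe²⁺/Fe reduced at the cathode, E°cell = −0.44 − (−0.56) = +0.12 V and n = 6.
Q = [Ga³⁺(aq)]^2 / [Fe²⁺(aq)]^3 = 7.8, so log Q = 0.892 and E = +0.12 − (0.0615/6)(0.892) = +0.1109 V.
Finally ΔG = −nFE = −(6)(96500 C/mol)(+0.1109 V) = −64.2 kJ/mol.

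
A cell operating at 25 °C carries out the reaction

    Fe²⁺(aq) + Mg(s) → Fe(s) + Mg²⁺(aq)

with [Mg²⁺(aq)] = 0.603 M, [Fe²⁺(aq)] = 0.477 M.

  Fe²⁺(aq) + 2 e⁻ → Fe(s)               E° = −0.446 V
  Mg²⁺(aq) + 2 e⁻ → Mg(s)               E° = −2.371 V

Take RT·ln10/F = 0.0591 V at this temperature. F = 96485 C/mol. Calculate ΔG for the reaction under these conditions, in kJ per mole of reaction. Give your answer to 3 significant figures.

−371 kJ/mol

The standard cell potential is −0.446 − (−2.371) = +1.925 V, with n = 2 electrons in the balanced equation.
Q = [Mg²⁺(aq)] / [Fe²⁺(aq)] = 1.26, so log Q = 0.102 and E = +1.925 − (0.0591/2)(0.102) = +1.9220 V.
ΔG = −nFE = −(2)(96485)(+1.9220) J/mol = −371 kJ/mol.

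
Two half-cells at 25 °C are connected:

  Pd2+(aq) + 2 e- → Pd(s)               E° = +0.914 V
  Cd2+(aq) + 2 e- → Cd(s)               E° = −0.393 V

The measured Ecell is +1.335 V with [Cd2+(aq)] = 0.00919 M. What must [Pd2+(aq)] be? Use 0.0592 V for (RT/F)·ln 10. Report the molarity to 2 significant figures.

The Pd²⁺/Pd couple has the larger reduction potential, so it is the cathode: E°cell = +0.914 − (−0.393) = +1.307 V and n = 2.
Since E = E° − (0.0592/n)·log Q, log Q = n(E° − E)/0.0592 = −0.946.
For Pd2+(aq) + Cd(s) → Pd(s) + Cd2+(aq), the reaction quotient is Q = [Cd2+(aq)] / [Pd2+(aq)].
Isolating [Pd2+(aq)] in Q = 10^{−0.946} yields log [Pd2+(aq)] = −1.091, i.e. 0.081 M.

0.081 M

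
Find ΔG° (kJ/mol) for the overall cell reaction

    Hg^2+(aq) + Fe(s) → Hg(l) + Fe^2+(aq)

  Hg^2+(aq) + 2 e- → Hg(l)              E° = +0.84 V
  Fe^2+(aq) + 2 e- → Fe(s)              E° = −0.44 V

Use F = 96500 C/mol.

−247 kJ/mol

In the reaction as written Hg^2+(aq) is reduced, so the Hg²⁺/Hg couple is the cathode and Fe²⁺/Fe is the anode.
E°cell = +0.84 − (−0.44) = +1.28 V; balancing electrons gives n = 2.
ΔG° = −nFE°cell = −(2)(96500)(+1.28) J/mol = −247 kJ/mol.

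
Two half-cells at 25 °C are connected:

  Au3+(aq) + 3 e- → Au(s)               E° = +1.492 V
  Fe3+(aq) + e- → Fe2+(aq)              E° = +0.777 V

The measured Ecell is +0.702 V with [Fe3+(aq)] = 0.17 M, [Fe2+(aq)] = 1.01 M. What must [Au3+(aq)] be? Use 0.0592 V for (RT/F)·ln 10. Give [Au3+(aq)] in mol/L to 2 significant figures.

Au³⁺/Au is the cathode (higher E°); E°cell = +1.492 − (+0.777) = +0.715 V with n = 3.
Rearranging E = E° − (0.0592/n)·log Q gives log Q = 3(+0.715 − (+0.702))/0.0592 = 0.659.
Balancing electrons gives Au3+(aq) + 3 Fe2+(aq) → Au(s) + 3 Fe3+(aq); thus Q = [Fe3+(aq)]^3 / ([Au3+(aq)]·[Fe2+(aq)]^3).
Solving for the unknown gives log [Au3+(aq)] = −2.981, so [Au3+(aq)] ≈ 0.0010 M.

0.0010 M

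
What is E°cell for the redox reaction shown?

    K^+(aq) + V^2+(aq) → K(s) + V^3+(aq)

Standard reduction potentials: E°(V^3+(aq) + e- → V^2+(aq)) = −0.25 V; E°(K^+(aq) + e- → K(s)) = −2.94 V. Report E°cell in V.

−2.69 V

In the reaction as written, K^+(aq) is reduced (cathode) and V^3+(aq) is produced by oxidation at the anode.
E°cell = E°(cathode) − E°(anode) = −2.94 − (−0.25) = −2.69 V.
The negative E°cell means the reaction is non-spontaneous in the direction written.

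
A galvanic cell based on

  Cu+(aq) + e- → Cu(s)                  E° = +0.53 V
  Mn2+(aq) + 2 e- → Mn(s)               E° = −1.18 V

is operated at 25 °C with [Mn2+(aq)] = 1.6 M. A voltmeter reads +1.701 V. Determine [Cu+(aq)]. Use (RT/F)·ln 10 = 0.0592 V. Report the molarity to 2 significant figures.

0.89 M

The Cu⁺/Cu couple has the larger reduction potential, so it is the cathode: E°cell = +0.53 − (−1.18) = +1.71 V and n = 2.
From the Nernst equation, log Q = n(E° − E)/0.0592 = 2·(+1.71 − (+1.701))/0.0592 = 0.304.
For 2 Cu+(aq) + Mn(s) → 2 Cu(s) + Mn2+(aq), the reaction quotient is Q = [Mn2+(aq)] / [Cu+(aq)]^2.
Solving for the unknown gives log [Cu+(aq)] = −0.050, so [Cu+(aq)] ≈ 0.89 M.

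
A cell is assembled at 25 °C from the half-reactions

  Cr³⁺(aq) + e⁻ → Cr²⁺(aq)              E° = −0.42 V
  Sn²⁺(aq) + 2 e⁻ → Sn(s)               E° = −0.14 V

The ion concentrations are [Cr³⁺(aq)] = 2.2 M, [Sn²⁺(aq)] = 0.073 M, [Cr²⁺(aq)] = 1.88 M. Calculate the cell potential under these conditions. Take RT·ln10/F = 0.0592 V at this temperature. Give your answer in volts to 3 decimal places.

+0.242 V

Sn²⁺/Sn is reduced (cathode, E° = −0.14 V) and Cr³⁺/Cr²⁺ is oxidized (anode).
E°cell = −0.14 − (−0.42) = +0.28 V, with n = 2 electrons transferred.
The balanced reaction is Sn²⁺(aq) + 2 Cr²⁺(aq) → Sn(s) + 2 Cr³⁺(aq), so Q = [Cr³⁺(aq)]^2 / ([Sn²⁺(aq)]·[Cr²⁺(aq)]^2) = 18.8 and log Q = 1.273.
Applying E = E° − (RT ln10/nF)·log Q gives +0.28 − (0.0592/2)(1.273) = +0.242 V.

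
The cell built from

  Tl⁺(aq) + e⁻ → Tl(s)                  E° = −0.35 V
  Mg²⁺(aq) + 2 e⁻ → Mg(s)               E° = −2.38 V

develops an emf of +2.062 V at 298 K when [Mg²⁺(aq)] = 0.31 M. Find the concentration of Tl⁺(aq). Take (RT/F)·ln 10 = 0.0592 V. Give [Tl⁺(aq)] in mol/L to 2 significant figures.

1.9 M

With Tl⁺/Tl at the cathode and Mg²⁺/Mg at the anode, E°cell = −0.35 − (−2.38) = +2.03 V (n = 2).
From the Nernst equation, log Q = n(E° − E)/0.0592 = 2·(+2.03 − (+2.062))/0.0592 = −1.081.
For 2 Tl⁺(aq) + Mg(s) → 2 Tl(s) + Mg²⁺(aq), the reaction quotient is Q = [Mg²⁺(aq)] / [Tl⁺(aq)]^2.
Isolating [Tl⁺(aq)] in Q = 10^{−1.081} yields log [Tl⁺(aq)] = 0.286, i.e. 1.9 M.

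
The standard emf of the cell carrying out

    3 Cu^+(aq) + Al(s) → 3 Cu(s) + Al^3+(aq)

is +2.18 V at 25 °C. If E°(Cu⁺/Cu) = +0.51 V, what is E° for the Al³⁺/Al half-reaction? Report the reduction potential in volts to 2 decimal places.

In the reaction as written the Cu⁺/Cu couple is reduced (cathode) and Al³⁺/Al is oxidized (anode), so E°cell = E°(Cu⁺/Cu) − E°(Al³⁺/Al).
E°(Al³⁺/Al) = E°(cathode) − E°cell = +0.51 − (+2.18) = −1.67 V.

−1.67 V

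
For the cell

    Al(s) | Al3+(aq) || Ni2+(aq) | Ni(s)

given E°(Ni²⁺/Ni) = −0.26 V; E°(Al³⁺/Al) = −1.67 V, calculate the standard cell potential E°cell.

By convention the left-hand electrode in cell notation is the anode (oxidation) and the right-hand electrode is the cathode (reduction).
E°cell = E°(right) − E°(left) = −0.26 − (−1.67) = +1.41 V.

+1.41 V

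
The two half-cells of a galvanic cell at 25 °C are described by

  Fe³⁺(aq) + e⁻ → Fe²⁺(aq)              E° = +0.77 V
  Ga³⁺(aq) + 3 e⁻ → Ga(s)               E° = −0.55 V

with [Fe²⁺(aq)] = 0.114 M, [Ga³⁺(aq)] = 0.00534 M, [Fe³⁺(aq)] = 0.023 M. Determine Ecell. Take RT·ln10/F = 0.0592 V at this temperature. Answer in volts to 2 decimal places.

The Fe³⁺/Fe²⁺ couple has the more positive E°, so it is the cathode; Ga³⁺/Ga is the anode.
E°cell = E°cat − E°an = +0.77 − (−0.55) = +1.32 V; n = 3.
Balancing gives 3 Fe³⁺(aq) + Ga(s) → 3 Fe²⁺(aq) + Ga³⁺(aq); hence Q = ([Fe²⁺(aq)]^3·[Ga³⁺(aq)]) / [Fe³⁺(aq)]^3 = 0.65 (log Q = −0.187).
Applying E = E° − (RT ln10/nF)·log Q gives +1.32 − (0.0592/3)(−0.187) = +1.32 V.

+1.32 V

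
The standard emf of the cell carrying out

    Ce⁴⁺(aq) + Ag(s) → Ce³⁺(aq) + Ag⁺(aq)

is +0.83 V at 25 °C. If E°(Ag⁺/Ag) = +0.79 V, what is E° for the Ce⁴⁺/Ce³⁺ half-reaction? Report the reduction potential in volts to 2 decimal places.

In the reaction as written the Ce⁴⁺/Ce³⁺ couple is reduced (cathode) and Ag⁺/Ag is oxidized (anode), so E°cell = E°(Ce⁴⁺/Ce³⁺) − E°(Ag⁺/Ag).
E°(Ce⁴⁺/Ce³⁺) = E°cell + E°(anode) = +0.83 + (+0.79) = +1.62 V.

+1.62 V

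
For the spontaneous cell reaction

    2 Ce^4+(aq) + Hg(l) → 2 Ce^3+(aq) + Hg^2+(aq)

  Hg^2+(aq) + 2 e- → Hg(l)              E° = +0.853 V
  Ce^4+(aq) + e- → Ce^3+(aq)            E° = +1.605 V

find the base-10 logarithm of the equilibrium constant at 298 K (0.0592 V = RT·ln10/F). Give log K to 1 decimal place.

The Ce⁴⁺/Ce³⁺ couple is reduced (cathode); E°cell = +1.605 − (+0.853) = +0.752 V with n = 2.
At equilibrium E = 0, so log K = nE°cell / 0.0592 = (2)(+0.752) / 0.0592 = 25.4.

log K = 25.4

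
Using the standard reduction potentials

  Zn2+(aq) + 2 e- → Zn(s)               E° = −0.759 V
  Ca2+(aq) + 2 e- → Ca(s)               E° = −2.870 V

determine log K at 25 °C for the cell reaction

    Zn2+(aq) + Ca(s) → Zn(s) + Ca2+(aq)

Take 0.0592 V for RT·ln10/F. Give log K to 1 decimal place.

log K = 71.3

The Zn²⁺/Zn couple is reduced (cathode); E°cell = −0.759 − (−2.870) = +2.111 V with n = 2.
At equilibrium E = 0, so log K = nE°cell / 0.0592 = (2)(+2.111) / 0.0592 = 71.3.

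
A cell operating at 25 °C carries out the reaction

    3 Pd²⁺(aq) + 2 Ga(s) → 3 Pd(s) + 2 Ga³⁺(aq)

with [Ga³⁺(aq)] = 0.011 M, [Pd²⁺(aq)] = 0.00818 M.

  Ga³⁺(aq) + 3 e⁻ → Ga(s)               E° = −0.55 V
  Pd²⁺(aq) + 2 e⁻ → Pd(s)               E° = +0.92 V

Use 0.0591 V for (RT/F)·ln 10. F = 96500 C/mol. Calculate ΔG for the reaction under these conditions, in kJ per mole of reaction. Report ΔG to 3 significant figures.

E°cell = +0.92 − (−0.55) = +1.47 V; the balanced reaction transfers n = 6 electrons.
Q = [Ga³⁺(aq)]^2 / [Pd²⁺(aq)]^3 = 221, so log Q = 2.345 and E = +1.47 − (0.0591/6)(2.345) = +1.4469 V.
Finally ΔG = −nFE = −(6)(96500 C/mol)(+1.4469 V) = −838 kJ/mol.

−838 kJ/mol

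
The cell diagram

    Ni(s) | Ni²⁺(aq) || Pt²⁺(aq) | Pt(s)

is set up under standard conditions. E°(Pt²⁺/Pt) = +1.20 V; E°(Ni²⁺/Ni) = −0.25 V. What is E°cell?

+1.45 V

By convention the left-hand electrode in cell notation is the anode (oxidation) and the right-hand electrode is the cathode (reduction).
E°cell = E°(right) − E°(left) = +1.20 − (−0.25) = +1.45 V.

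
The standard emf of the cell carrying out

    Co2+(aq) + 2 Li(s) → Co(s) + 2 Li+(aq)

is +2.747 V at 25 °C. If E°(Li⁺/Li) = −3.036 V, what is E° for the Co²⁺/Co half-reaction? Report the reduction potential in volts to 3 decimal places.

In the reaction as written the Co²⁺/Co couple is reduced (cathode) and Li⁺/Li is oxidized (anode), so E°cell = E°(Co²⁺/Co) − E°(Li⁺/Li).
E°(Co²⁺/Co) = E°cell + E°(anode) = +2.747 + (−3.036) = −0.289 V.

−0.289 V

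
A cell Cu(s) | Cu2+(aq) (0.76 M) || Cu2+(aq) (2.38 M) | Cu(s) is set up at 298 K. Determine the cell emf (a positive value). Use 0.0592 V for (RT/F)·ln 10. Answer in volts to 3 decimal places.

For a concentration cell E°cell = 0, since both electrodes use the same couple.
The compartment with the higher Cu2+(aq) concentration (2.38 M) acts as the cathode; ions are reduced there and produced at the dilute (0.76 M) anode.
With n = 2, Ecell = −(0.0592/2)·log([dilute]/[conc]) = −(0.0592/2)·log(0.76/2.38) = +0.015 V.

0.015 V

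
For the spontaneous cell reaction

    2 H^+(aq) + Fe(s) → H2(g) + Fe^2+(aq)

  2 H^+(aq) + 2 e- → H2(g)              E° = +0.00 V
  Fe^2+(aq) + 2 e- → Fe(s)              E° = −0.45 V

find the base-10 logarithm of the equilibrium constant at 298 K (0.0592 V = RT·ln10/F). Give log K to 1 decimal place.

log K = 15.2

The 2H⁺/H₂ couple is reduced (cathode); E°cell = +0.00 − (−0.45) = +0.45 V with n = 2.
At equilibrium E = 0, so log K = nE°cell / 0.0592 = (2)(+0.45) / 0.0592 = 15.2.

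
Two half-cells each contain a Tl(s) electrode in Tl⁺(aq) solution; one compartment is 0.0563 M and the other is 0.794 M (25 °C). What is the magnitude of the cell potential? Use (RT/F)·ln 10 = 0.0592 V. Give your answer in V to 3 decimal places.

0.068 V

For a concentration cell E°cell = 0, since both electrodes use the same couple.
The compartment with the higher Tl⁺(aq) concentration (0.794 M) acts as the cathode; ions are reduced there and produced at the dilute (0.0563 M) anode.
With n = 1, Ecell = −(0.0592/1)·log([dilute]/[conc]) = −(0.0592/1)·log(0.0563/0.794) = +0.068 V.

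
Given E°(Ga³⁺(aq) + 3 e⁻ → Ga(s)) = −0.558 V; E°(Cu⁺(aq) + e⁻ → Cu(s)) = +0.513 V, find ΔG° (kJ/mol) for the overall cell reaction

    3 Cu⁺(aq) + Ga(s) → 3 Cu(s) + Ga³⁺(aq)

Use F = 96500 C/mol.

−310 kJ/mol

In the reaction as written Cu⁺(aq) is reduced, so the Cu⁺/Cu couple is the cathode and Ga³⁺/Ga is the anode.
E°cell = +0.513 − (−0.558) = +1.071 V; balancing electrons gives n = 3.
ΔG° = −nFE°cell = −(3)(96500)(+1.071) J/mol = −310 kJ/mol.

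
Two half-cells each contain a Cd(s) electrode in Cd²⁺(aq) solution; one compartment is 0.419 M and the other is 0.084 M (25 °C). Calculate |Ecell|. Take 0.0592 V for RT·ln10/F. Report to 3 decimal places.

0.021 V

For a concentration cell E°cell = 0, since both electrodes use the same couple.
The compartment with the higher Cd²⁺(aq) concentration (0.419 M) acts as the cathode; ions are reduced there and produced at the dilute (0.084 M) anode.
With n = 2, Ecell = −(0.0592/2)·log([dilute]/[conc]) = −(0.0592/2)·log(0.084/0.419) = +0.021 V.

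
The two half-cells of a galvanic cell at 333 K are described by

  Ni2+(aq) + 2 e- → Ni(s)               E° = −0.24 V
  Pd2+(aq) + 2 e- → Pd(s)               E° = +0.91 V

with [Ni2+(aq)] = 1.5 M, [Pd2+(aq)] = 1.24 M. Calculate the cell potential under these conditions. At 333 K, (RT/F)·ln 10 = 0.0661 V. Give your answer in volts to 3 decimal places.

+1.147 V

The Pd²⁺/Pd couple has the more positive E°, so it is the cathode; Ni²⁺/Ni is the anode.
E°cell = +0.91 − (−0.24) = +1.15 V, with n = 2 electrons transferred.
For the overall reaction Pd2+(aq) + Ni(s) → Pd(s) + Ni2+(aq), Q = [Ni2+(aq)] / [Pd2+(aq)] = 1.21, giving log Q = 0.083.
By the Nernst equation, E = +1.15 − (0.0661/2)·(0.083) = +1.147 V.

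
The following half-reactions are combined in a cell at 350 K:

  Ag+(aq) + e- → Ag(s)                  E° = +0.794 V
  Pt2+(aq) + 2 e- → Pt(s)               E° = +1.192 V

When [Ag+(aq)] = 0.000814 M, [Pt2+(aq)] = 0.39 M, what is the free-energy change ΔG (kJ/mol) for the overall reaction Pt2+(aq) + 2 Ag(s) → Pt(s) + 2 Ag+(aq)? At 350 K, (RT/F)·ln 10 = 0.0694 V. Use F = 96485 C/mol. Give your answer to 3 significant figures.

E°cell = +1.192 − (+0.794) = +0.398 V; the balanced reaction transfers n = 2 electrons.
Here Q = [Ag+(aq)]^2 / [Pt2+(aq)] = 1.7×10^−6 (log Q = −5.770), giving E = +0.398 − (0.0694/2)·(−5.770) = +0.5982 V.
ΔG = −nFE = −(2)(96485)(+0.5982) J/mol = −115 kJ/mol.

−115 kJ/mol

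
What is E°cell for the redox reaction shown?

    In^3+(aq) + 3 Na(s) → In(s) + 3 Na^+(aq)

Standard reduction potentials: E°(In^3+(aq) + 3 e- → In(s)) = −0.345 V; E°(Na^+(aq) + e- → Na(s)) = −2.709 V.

In the reaction as written, In^3+(aq) is reduced (cathode) and Na^+(aq) is produced by oxidation at the anode.
E°cell = E°(cathode) − E°(anode) = −0.345 − (−2.709) = +2.364 V.
The positive value indicates the reaction is spontaneous as written.

+2.364 V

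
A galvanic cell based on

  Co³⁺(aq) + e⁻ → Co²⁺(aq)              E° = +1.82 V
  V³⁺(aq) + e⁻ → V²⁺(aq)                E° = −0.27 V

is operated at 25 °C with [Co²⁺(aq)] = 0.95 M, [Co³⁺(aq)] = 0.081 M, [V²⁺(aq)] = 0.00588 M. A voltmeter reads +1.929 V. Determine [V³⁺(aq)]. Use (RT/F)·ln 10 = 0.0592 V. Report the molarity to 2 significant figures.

0.26 M

The Co³⁺/Co²⁺ couple has the larger reduction potential, so it is the cathode: E°cell = +1.82 − (−0.27) = +2.09 V and n = 1.
Rearranging E = E° − (0.0592/n)·log Q gives log Q = 1(+2.09 − (+1.929))/0.0592 = 2.720.
The balanced reaction is Co³⁺(aq) + V²⁺(aq) → Co²⁺(aq) + V³⁺(aq), so Q = ([Co²⁺(aq)]·[V³⁺(aq)]) / ([Co³⁺(aq)]·[V²⁺(aq)]).
Substituting the known concentrations and solving, log [V³⁺(aq)] = −0.580 and [V³⁺(aq)] = 0.26 M.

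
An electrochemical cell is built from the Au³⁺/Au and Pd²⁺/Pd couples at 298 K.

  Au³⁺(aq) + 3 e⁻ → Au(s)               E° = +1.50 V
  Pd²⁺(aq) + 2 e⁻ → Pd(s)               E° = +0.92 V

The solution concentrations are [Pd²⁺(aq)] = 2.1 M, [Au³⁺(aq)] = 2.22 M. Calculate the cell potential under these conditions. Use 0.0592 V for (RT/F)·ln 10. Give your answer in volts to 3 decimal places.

The Au³⁺/Au couple has the more positive E°, so it is the cathode; Pd²⁺/Pd is the anode.
The standard potential is +1.50 − (+0.92) = +0.58 V and the balanced reaction transfers n = 6 electrons.
For the overall reaction 2 Au³⁺(aq) + 3 Pd(s) → 2 Au(s) + 3 Pd²⁺(aq), Q = [Pd²⁺(aq)]^3 / [Au³⁺(aq)]^2 = 1.88, giving log Q = 0.274.
E = E° − (0.0592/n)·log Q = +0.58 − (0.0592/6)(0.274) = +0.577 V.

+0.577 V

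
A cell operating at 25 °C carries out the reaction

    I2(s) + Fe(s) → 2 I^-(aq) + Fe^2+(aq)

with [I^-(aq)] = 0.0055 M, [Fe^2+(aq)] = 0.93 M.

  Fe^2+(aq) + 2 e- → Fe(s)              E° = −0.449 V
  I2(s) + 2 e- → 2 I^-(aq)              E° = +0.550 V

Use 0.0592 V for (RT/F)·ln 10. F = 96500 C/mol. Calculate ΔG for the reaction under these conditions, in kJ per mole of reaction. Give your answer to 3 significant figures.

−219 kJ/mol

With I₂/I⁻ reduced at the cathode, E°cell = +0.550 − (−0.449) = +0.999 V and n = 2.
Here Q = [I^-(aq)]^2·[Fe^2+(aq)] = 2.81×10^−5 (log Q = −4.551), giving E = +0.999 − (0.0592/2)·(−4.551) = +1.1337 V.
ΔG = −nFE = −(2)(96500)(+1.1337) J/mol = −219 kJ/mol.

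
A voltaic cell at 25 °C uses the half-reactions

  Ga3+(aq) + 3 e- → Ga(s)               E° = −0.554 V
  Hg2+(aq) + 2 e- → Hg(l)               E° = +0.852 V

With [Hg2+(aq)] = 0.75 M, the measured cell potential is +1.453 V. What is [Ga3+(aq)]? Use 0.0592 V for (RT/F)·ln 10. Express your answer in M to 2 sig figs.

Hg²⁺/Hg is the cathode (higher E°); E°cell = +0.852 − (−0.554) = +1.406 V with n = 6.
Rearranging E = E° − (0.0592/n)·log Q gives log Q = 6(+1.406 − (+1.453))/0.0592 = −4.764.
The balanced reaction is 3 Hg2+(aq) + 2 Ga(s) → 3 Hg(l) + 2 Ga3+(aq), so Q = [Ga3+(aq)]^2 / [Hg2+(aq)]^3.
Isolating [Ga3+(aq)] in Q = 10^{−4.764} yields log [Ga3+(aq)] = −2.569, i.e. 0.0027 M.

0.0027 M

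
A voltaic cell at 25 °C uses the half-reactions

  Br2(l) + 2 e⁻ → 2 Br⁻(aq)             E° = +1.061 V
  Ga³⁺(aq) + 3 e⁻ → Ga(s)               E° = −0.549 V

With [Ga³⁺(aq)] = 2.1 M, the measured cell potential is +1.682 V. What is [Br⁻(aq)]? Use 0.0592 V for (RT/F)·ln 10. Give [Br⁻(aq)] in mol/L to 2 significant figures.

0.047 M

Br₂/Br⁻ is the cathode (higher E°); E°cell = +1.061 − (−0.549) = +1.610 V with n = 6.
From the Nernst equation, log Q = n(E° − E)/0.0592 = 6·(+1.610 − (+1.682))/0.0592 = −7.297.
For 3 Br2(l) + 2 Ga(s) → 6 Br⁻(aq) + 2 Ga³⁺(aq), the reaction quotient is Q = [Br⁻(aq)]^6·[Ga³⁺(aq)]^2.
Solving for the unknown gives log [Br⁻(aq)] = −1.324, so [Br⁻(aq)] ≈ 0.047 M.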